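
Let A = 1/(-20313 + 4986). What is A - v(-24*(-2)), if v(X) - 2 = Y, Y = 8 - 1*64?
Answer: 827657/15327 ≈ 54.000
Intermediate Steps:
Y = -56 (Y = 8 - 64 = -56)
v(X) = -54 (v(X) = 2 - 56 = -54)
A = -1/15327 (A = 1/(-15327) = -1/15327 ≈ -6.5244e-5)
A - v(-24*(-2)) = -1/15327 - 1*(-54) = -1/15327 + 54 = 827657/15327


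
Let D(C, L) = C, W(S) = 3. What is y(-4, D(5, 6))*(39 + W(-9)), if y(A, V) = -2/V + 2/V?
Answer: 0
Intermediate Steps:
y(A, V) = 0
y(-4, D(5, 6))*(39 + W(-9)) = 0*(39 + 3) = 0*42 = 0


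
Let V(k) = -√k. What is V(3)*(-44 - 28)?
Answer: 72*√3 ≈ 124.71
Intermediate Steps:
V(3)*(-44 - 28) = (-√3)*(-44 - 28) = -√3*(-72) = 72*√3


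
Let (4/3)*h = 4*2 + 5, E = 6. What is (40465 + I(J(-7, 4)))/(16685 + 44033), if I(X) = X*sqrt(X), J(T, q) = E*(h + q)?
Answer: 40465/60718 + 165*sqrt(330)/242872 ≈ 0.67878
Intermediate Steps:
h = 39/4 (h = 3*(4*2 + 5)/4 = 3*(8 + 5)/4 = (3/4)*13 = 39/4 ≈ 9.7500)
J(T, q) = 117/2 + 6*q (J(T, q) = 6*(39/4 + q) = 117/2 + 6*q)
I(X) = X**(3/2)
(40465 + I(J(-7, 4)))/(16685 + 44033) = (40465 + (117/2 + 6*4)**(3/2))/(16685 + 44033) = (40465 + (117/2 + 24)**(3/2))/60718 = (40465 + (165/2)**(3/2))*(1/60718) = (40465 + 165*sqrt(330)/4)*(1/60718) = 40465/60718 + 165*sqrt(330)/242872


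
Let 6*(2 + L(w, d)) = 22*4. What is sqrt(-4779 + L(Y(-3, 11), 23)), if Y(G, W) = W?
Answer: I*sqrt(42897)/3 ≈ 69.039*I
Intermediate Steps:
L(w, d) = 38/3 (L(w, d) = -2 + (22*4)/6 = -2 + (1/6)*88 = -2 + 44/3 = 38/3)
sqrt(-4779 + L(Y(-3, 11), 23)) = sqrt(-4779 + 38/3) = sqrt(-14299/3) = I*sqrt(42897)/3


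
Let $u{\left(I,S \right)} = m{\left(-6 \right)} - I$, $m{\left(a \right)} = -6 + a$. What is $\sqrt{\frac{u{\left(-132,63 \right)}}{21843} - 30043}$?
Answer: $\frac{i \sqrt{176963121787}}{2427} \approx 173.33 i$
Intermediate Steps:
$u{\left(I,S \right)} = -12 - I$ ($u{\left(I,S \right)} = \left(-6 - 6\right) - I = -12 - I$)
$\sqrt{\frac{u{\left(-132,63 \right)}}{21843} - 30043} = \sqrt{\frac{-12 - -132}{21843} - 30043} = \sqrt{\left(-12 + 132\right) \frac{1}{21843} - 30043} = \sqrt{120 \cdot \frac{1}{21843} - 30043} = \sqrt{\frac{40}{7281} - 30043} = \sqrt{- \frac{218743043}{7281}} = \frac{i \sqrt{176963121787}}{2427}$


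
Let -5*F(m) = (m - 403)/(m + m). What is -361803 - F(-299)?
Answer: -41607318/115 ≈ -3.6180e+5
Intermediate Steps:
F(m) = -(-403 + m)/(10*m) (F(m) = -(m - 403)/(5*(m + m)) = -(-403 + m)/(5*(2*m)) = -(-403 + m)*1/(2*m)/5 = -(-403 + m)/(10*m))
-361803 - F(-299) = -361803 - (403 - 1*(-299))/(10*(-299)) = -361803 - (-1)*(403 + 299)/(10*299) = -361803 - (-1)*702/(10*299) = -361803 - 1*(-27/115) = -361803 + 27/115 = -41607318/115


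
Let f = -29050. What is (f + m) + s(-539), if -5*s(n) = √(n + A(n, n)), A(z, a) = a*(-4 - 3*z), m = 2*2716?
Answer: -23618 - 7*I*√17754/5 ≈ -23618.0 - 186.54*I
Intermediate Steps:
m = 5432
s(n) = -√(n - n*(4 + 3*n))/5
(f + m) + s(-539) = (-29050 + 5432) - 7*I*√17754/5 = -23618 - 7*I*√17754/5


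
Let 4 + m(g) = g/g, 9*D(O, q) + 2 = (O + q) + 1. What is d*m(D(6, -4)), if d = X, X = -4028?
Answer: 12084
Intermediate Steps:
d = -4028
D(O, q) = -⅑ + O/9 + q/9 (D(O, q) = -2/9 + ((O + q) + 1)/9 = -2/9 + (1 + O + q)/9 = -2/9 + (⅑ + O/9 + q/9) = -⅑ + O/9 + q/9)
m(g) = -3 (m(g) = -4 + g/g = -4 + 1 = -3)
d*m(D(6, -4)) = -4028*(-3) = 12084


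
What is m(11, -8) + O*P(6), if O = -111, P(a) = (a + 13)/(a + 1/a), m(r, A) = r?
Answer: -331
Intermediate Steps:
P(a) = (13 + a)/(a + 1/a)
m(11, -8) + O*P(6) = 11 - 666*(13 + 6)/(1 + 6²) = 11 - 666*19/(1 + 36) = 11 - 666*19/37 = 11 - 111*114/37 = 11 - 342 = -331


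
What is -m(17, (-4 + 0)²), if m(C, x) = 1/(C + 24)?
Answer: -1/41 ≈ -0.024390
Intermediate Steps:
m(C, x) = 1/(24 + C)
-m(17, (-4 + 0)²) = -1/(24 + 17) = -1/41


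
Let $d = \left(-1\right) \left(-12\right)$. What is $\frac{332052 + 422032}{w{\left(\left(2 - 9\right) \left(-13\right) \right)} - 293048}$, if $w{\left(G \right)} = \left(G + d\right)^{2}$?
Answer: $- \frac{754084}{282439} \approx -2.6699$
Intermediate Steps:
$d = 12$
$w{\left(G \right)} = \left(12 + G\right)^{2}$ ($w{\left(G \right)} = \left(G + 12\right)^{2} = \left(12 + G\right)^{2}$)
$\frac{332052 + 422032}{w{\left(\left(2 - 9\right) \left(-13\right) \right)} - 293048} = \frac{332052 + 422032}{\left(12 + \left(2 - 9\right) \left(-13\right)\right)^{2} - 293048} = \frac{754084}{\left(12 - -91\right)^{2} - 293048} = \frac{754084}{\left(12 + 91\right)^{2} - 293048} = \frac{754084}{103^{2} - 293048} = \frac{754084}{10609 - 293048} = \frac{754084}{-282439} = 754084 \left(- \frac{1}{282439}\right) = - \frac{754084}{282439}$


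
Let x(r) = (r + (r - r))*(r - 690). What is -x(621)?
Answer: 42849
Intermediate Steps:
x(r) = r*(-690 + r) (x(r) = (r + 0)*(-690 + r) = r*(-690 + r))
-x(621) = -621*(-690 + 621) = -621*(-69) = -1*(-42849) = 42849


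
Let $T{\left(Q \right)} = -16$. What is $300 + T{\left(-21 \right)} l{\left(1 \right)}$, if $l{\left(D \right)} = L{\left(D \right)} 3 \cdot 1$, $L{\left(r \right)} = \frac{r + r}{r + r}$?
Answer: $252$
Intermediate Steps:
$L{\left(r \right)} = 1$ ($L{\left(r \right)} = \frac{2 r}{2 r} = 2 r \frac{1}{2 r} = 1$)
$l{\left(D \right)} = 3$ ($l{\left(D \right)} = 1 \cdot 3 \cdot 1 = 3 \cdot 1 = 3$)
$300 + T{\left(-21 \right)} l{\left(1 \right)} = 300 - 48 = 252$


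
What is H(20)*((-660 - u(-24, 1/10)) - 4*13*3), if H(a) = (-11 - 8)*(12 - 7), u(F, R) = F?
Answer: 75240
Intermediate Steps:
H(a) = -95 (H(a) = -19*5 = -95)
H(20)*((-660 - u(-24, 1/10)) - 4*13*3) = -95*((-660 - 1*(-24)) - 4*13*3) = -95*((-660 + 24) - 52*3) = -95*(-636 - 156) = -95*(-792) = 75240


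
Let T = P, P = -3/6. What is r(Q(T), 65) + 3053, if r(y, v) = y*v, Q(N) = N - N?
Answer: 3053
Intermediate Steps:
P = -½ (P = -3*⅙ = -½ ≈ -0.50000)
T = -½ ≈ -0.50000
Q(N) = 0
r(y, v) = v*y
r(Q(T), 65) + 3053 = 65*0 + 3053 = 0 + 3053 = 3053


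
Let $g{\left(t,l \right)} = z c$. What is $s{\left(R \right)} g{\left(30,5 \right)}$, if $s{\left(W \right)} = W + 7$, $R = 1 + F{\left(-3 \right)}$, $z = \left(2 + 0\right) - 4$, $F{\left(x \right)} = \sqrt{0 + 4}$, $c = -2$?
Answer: $40$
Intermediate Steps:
$F{\left(x \right)} = 2$ ($F{\left(x \right)} = \sqrt{4} = 2$)
$z = -2$ ($z = 2 - 4 = -2$)
$g{\left(t,l \right)} = 4$ ($g{\left(t,l \right)} = \left(-2\right) \left(-2\right) = 4$)
$R = 3$ ($R = 1 + 2 = 3$)
$s{\left(W \right)} = 7 + W$
$s{\left(R \right)} g{\left(30,5 \right)} = \left(7 + 3\right) 4 = 10 \cdot 4 = 40$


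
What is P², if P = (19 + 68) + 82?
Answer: 28561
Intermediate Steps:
P = 169 (P = 87 + 82 = 169)
P² = 169² = 28561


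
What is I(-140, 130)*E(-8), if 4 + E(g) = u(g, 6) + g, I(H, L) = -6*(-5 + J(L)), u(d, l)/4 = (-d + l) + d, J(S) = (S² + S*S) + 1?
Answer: -2433312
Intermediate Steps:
J(S) = 1 + 2*S² (J(S) = (S² + S²) + 1 = 2*S² + 1 = 1 + 2*S²)
u(d, l) = 4*l (u(d, l) = 4*((-d + l) + d) = 4*((l - d) + d) = 4*l)
I(H, L) = 24 - 12*L² (I(H, L) = -6*(-5 + (1 + 2*L²)) = -6*(-4 + 2*L²) = 24 - 12*L²)
E(g) = 20 + g (E(g) = -4 + (4*6 + g) = -4 + (24 + g) = 20 + g)
I(-140, 130)*E(-8) = (24 - 12*130²)*(20 - 8) = (24 - 12*16900)*12 = (24 - 202800)*12 = -202776*12 = -2433312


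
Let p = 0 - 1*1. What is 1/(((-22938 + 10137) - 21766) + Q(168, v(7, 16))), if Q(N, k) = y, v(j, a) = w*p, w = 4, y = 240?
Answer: -1/34327 ≈ -2.9132e-5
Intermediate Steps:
p = -1 (p = 0 - 1 = -1)
v(j, a) = -4 (v(j, a) = 4*(-1) = -4)
Q(N, k) = 240
1/(((-22938 + 10137) - 21766) + Q(168, v(7, 16))) = 1/(((-22938 + 10137) - 21766) + 240) = 1/((-12801 - 21766) + 240) = 1/(-34567 + 240) = 1/(-34327) = -1/34327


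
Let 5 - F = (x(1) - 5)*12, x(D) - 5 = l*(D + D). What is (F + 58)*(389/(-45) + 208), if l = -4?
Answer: 475463/15 ≈ 31698.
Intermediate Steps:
x(D) = 5 - 8*D (x(D) = 5 - 4*(D + D) = 5 - 8*D)
F = 101 (F = 5 - ((5 - 8*1) - 5)*12 = 5 - ((5 - 8) - 5)*12 = 5 - (-3 - 5)*12 = 5 - (-8)*12 = 5 - 1*(-96) = 5 + 96 = 101)
(F + 58)*(389/(-45) + 208) = (101 + 58)*(389/(-45) + 208) = 159*(389*(-1/45) + 208) = 159*(-389/45 + 208) = 159*(8971/45) = 475463/15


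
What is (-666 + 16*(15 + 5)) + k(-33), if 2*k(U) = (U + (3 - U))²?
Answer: -683/2 ≈ -341.50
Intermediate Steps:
k(U) = 9/2 (k(U) = (U + (3 - U))²/2 = (½)*3² = (½)*9 = 9/2)
(-666 + 16*(15 + 5)) + k(-33) = (-666 + 16*(15 + 5)) + 9/2 = (-666 + 16*20) + 9/2 = (-666 + 320) + 9/2 = -346 + 9/2 = -683/2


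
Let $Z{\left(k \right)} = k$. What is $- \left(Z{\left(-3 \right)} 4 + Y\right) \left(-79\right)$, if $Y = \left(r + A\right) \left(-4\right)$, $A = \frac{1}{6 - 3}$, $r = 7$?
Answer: $- \frac{9796}{3} \approx -3265.3$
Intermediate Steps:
$A = \frac{1}{3} \approx 0.33333$
$Y = - \frac{88}{3}$ ($Y = \left(7 + \frac{1}{3}\right) \left(-4\right) = \frac{22}{3} \left(-4\right) = - \frac{88}{3} \approx -29.333$)
$- \left(Z{\left(-3 \right)} 4 + Y\right) \left(-79\right) = - \left(\left(-3\right) 4 - \frac{88}{3}\right) \left(-79\right) = - \left(-12 - \frac{88}{3}\right) \left(-79\right) = - \frac{\left(-124\right) \left(-79\right)}{3} = \left(-1\right) \frac{9796}{3} = - \frac{9796}{3}$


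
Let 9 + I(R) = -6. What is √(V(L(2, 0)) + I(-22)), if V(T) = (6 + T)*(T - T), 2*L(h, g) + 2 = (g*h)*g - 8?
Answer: I*√15 ≈ 3.873*I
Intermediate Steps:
L(h, g) = -5 + h*g²/2 (L(h, g) = -1 + ((g*h)*g - 8)/2 = -1 + (h*g² - 8)/2 = -1 + (-8 + h*g²)/2 = -1 + (-4 + h*g²/2) = -5 + h*g²/2)
I(R) = -15 (I(R) = -9 - 6 = -15)
V(T) = 0 (V(T) = (6 + T)*0 = 0)
√(V(L(2, 0)) + I(-22)) = √(0 - 15) = √(-15) = I*√15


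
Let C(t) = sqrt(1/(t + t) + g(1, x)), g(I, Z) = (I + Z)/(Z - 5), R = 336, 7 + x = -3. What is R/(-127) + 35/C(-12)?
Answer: -336/127 + 70*sqrt(2010)/67 ≈ 44.195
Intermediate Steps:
x = -10 (x = -7 - 3 = -10)
g(I, Z) = (I + Z)/(-5 + Z)
C(t) = sqrt(3/5 + 1/(2*t)) (C(t) = sqrt(1/(t + t) + (1 - 10)/(-5 - 10)) = sqrt(1/(2*t) - 9/(-15)) = sqrt(1/(2*t) - 1/15*(-9)) = sqrt(1/(2*t) + 3/5) = sqrt(3/5 + 1/(2*t)))
R/(-127) + 35/C(-12) = 336/(-127) + 35/((sqrt(60 + 50/(-12))/10)) = 336*(-1/127) + 35/((sqrt(60 + 50*(-1/12))/10)) = -336/127 + 35/((sqrt(60 - 25/6)/10)) = -336/127 + 35/((sqrt(335/6)/10)) = -336/127 + 35/(((sqrt(2010)/6)/10)) = -336/127 + 35/((sqrt(2010)/60)) = -336/127 + 35*(2*sqrt(2010)/67) = -336/127 + 70*sqrt(2010)/67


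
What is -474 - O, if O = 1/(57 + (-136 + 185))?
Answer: -50245/106 ≈ -474.01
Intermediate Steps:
O = 1/106 (O = 1/(57 + 49) = 1/106 ≈ 0.0094340)
-474 - O = -474 - 1*1/106 = -474 - 1/106 = -50245/106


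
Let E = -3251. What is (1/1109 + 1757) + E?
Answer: -1656845/1109 ≈ -1494.0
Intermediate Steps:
(1/1109 + 1757) + E = (1/1109 + 1757) - 3251 = 1948514/1109 - 3251 = -1656845/1109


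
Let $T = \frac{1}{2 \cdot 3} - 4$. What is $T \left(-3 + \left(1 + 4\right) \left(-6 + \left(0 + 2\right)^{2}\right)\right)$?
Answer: $\frac{299}{6} \approx 49.833$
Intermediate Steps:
$T = - \frac{23}{6}$ ($T = \frac{1}{6} - 4 = - \frac{23}{6} \approx -3.8333$)
$T \left(-3 + \left(1 + 4\right) \left(-6 + \left(0 + 2\right)^{2}\right)\right) = - \frac{23 \left(-3 + \left(1 + 4\right) \left(-6 + \left(0 + 2\right)^{2}\right)\right)}{6} = - \frac{23 \left(-3 + 5 \left(-6 + 2^{2}\right)\right)}{6} = - \frac{23 \left(-3 + 5 \left(-6 + 4\right)\right)}{6} = - \frac{23 \left(-3 + 5 \left(-2\right)\right)}{6} = - \frac{23 \left(-3 - 10\right)}{6} = \left(- \frac{23}{6}\right) \left(-13\right) = \frac{299}{6}$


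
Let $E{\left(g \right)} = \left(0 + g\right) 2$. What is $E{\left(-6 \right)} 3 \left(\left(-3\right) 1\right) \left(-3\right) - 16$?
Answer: $-340$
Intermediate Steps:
$E{\left(g \right)} = 2 g$ ($E{\left(g \right)} = g 2 = 2 g$)
$E{\left(-6 \right)} 3 \left(\left(-3\right) 1\right) \left(-3\right) - 16 = 2 \left(-6\right) 3 \left(\left(-3\right) 1\right) \left(-3\right) - 16 = - 12 \cdot 3 \left(-3\right) \left(-3\right) - 16 = - 12 \left(\left(-9\right) \left(-3\right)\right) - 16 = \left(-12\right) 27 - 16 = -324 - 16 = -340$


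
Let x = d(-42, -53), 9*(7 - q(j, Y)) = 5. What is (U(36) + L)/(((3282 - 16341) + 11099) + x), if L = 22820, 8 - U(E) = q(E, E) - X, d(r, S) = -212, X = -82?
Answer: -51164/4887 ≈ -10.469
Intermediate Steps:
q(j, Y) = 58/9 (q(j, Y) = 7 - ⅑*5 = 7 - 5/9 = 58/9)
U(E) = -724/9 (U(E) = 8 - (58/9 - 1*(-82)) = 8 - (58/9 + 82) = 8 - 1*796/9 = 8 - 796/9 = -724/9)
x = -212
(U(36) + L)/(((3282 - 16341) + 11099) + x) = (-724/9 + 22820)/(((3282 - 16341) + 11099) - 212) = 204656/(9*((-13059 + 11099) - 212)) = 204656/(9*(-1960 - 212)) = (204656/9)/(-2172) = (204656/9)*(-1/2172) = -51164/4887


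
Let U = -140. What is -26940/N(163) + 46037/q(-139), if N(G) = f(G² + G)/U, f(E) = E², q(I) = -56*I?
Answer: 2057961889493/347652814376 ≈ 5.9196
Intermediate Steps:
N(G) = -(G + G²)²/140 (N(G) = (G² + G)²/(-140) = (G + G²)²*(-1/140) = -(G + G²)²/140)
-26940/N(163) + 46037/q(-139) = -26940*(-140/(26569*(1 + 163)²)) + 46037/((-56*(-139))) = -26940/((-1/140*26569*164²)) + 46037/7784 = -26940/((-1/140*26569*26896)) + 46037*(1/7784) = -26940/(-178649956/35) + 46037/7784 = -26940*(-35/178649956) + 46037/7784 = 235725/44662489 + 46037/7784 = 2057961889493/347652814376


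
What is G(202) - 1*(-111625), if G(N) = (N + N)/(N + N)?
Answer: 111626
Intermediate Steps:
G(N) = 1 (G(N) = (2*N)/((2*N)) = (2*N)*(1/(2*N)) = 1)
G(202) - 1*(-111625) = 1 - 1*(-111625) = 1 + 111625 = 111626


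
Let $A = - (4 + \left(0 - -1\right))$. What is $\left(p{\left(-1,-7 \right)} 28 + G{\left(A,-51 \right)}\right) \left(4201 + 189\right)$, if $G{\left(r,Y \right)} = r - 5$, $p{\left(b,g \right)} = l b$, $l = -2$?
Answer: $201940$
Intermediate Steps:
$p{\left(b,g \right)} = - 2 b$
$A = -5$ ($A = - (4 + \left(0 + 1\right)) = - (4 + 1) = \left(-1\right) 5 = -5$)
$G{\left(r,Y \right)} = -5 + r$ ($G{\left(r,Y \right)} = r - 5 = -5 + r$)
$\left(p{\left(-1,-7 \right)} 28 + G{\left(A,-51 \right)}\right) \left(4201 + 189\right) = \left(\left(-2\right) \left(-1\right) 28 - 10\right) \left(4201 + 189\right) = \left(2 \cdot 28 - 10\right) 4390 = \left(56 - 10\right) 4390 = 46 \cdot 4390 = 201940$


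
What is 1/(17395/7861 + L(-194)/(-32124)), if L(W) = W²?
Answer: 9018813/9390728 ≈ 0.96040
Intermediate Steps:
1/(17395/7861 + L(-194)/(-32124)) = 1/(17395/7861 + (-194)²/(-32124)) = 1/(17395*(1/7861) + 37636*(-1/32124)) = 1/(2485/1123 - 9409/8031) = 1/(9390728/9018813) = 9018813/9390728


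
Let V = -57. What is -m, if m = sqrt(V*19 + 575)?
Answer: -2*I*sqrt(127) ≈ -22.539*I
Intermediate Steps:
m = 2*I*sqrt(127) (m = sqrt(-57*19 + 575) = sqrt(-1083 + 575) = sqrt(-508) = 2*I*sqrt(127) ≈ 22.539*I)
-m = -2*I*sqrt(127)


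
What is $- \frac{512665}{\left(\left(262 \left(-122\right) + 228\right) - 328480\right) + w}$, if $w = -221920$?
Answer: $\frac{512665}{582136} \approx 0.88066$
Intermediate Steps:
$- \frac{512665}{\left(\left(262 \left(-122\right) + 228\right) - 328480\right) + w} = - \frac{512665}{\left(\left(262 \left(-122\right) + 228\right) - 328480\right) - 221920} = - \frac{512665}{\left(\left(-31964 + 228\right) - 328480\right) - 221920} = - \frac{512665}{\left(-31736 - 328480\right) - 221920} = - \frac{512665}{-360216 - 221920} = - \frac{512665}{-582136} = \left(-512665\right) \left(- \frac{1}{582136}\right) = \frac{512665}{582136}$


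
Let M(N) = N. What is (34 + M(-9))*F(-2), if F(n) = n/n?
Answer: 25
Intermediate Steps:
F(n) = 1
(34 + M(-9))*F(-2) = (34 - 9)*1 = 25*1 = 25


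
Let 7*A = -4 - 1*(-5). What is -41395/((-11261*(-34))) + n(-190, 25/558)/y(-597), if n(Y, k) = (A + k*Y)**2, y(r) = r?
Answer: -11562388380007/51284458213506 ≈ -0.22546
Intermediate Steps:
A = 1/7 (A = (-4 - 1*(-5))/7 = (-4 + 5)/7 = (1/7)*1 = 1/7 ≈ 0.14286)
n(Y, k) = (1/7 + Y*k)**2 (n(Y, k) = (1/7 + k*Y)**2 = (1/7 + Y*k)**2)
-41395/((-11261*(-34))) + n(-190, 25/558)/y(-597) = -41395/((-11261*(-34))) + ((1 + 7*(-190)*(25/558))**2/49)/(-597) = -41395/382874 + ((1 + 7*(-190)*(25*(1/558)))**2/49)*(-1/597) = -41395*1/382874 + ((1 + 7*(-190)*(25/558))**2/49)*(-1/597) = -2435/22522 + ((1 - 16625/279)**2/49)*(-1/597) = -2435/22522 + ((-16346/279)**2/49)*(-1/597) = -2435/22522 + ((1/49)*(267191716/77841))*(-1/597) = -2435/22522 + (267191716/3814209)*(-1/597) = -2435/22522 - 267191716/2277082773 = -11562388380007/51284458213506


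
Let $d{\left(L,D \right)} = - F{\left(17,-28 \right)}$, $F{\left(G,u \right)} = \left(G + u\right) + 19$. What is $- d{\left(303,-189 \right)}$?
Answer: $8$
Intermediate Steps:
$F{\left(G,u \right)} = 19 + G + u$
$d{\left(L,D \right)} = -8$ ($d{\left(L,D \right)} = - (19 + 17 - 28) = \left(-1\right) 8 = -8$)
$- d{\left(303,-189 \right)} = \left(-1\right) \left(-8\right) = 8$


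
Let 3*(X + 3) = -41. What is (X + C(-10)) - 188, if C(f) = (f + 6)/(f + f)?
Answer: -3067/15 ≈ -204.47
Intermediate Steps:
X = -50/3 (X = -3 + (⅓)*(-41) = -3 - 41/3 = -50/3 ≈ -16.667)
C(f) = (6 + f)/(2*f) (C(f) = (6 + f)/((2*f)) = (6 + f)*(1/(2*f)) = (6 + f)/(2*f))
(X + C(-10)) - 188 = (-50/3 + (½)*(6 - 10)/(-10)) - 188 = (-50/3 + (½)*(-⅒)*(-4)) - 188 = (-50/3 + ⅕) - 188 = -247/15 - 188 = -3067/15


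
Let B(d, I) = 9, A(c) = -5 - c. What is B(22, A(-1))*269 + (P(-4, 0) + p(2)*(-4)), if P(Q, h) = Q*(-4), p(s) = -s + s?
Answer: 2437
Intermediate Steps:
p(s) = 0
P(Q, h) = -4*Q
B(22, A(-1))*269 + (P(-4, 0) + p(2)*(-4)) = 9*269 + (-4*(-4) + 0*(-4)) = 2421 + (16 + 0) = 2421 + 16 = 2437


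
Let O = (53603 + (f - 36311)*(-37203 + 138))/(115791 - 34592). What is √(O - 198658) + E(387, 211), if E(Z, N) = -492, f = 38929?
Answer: -492 + I*√1317682229117291/81199 ≈ -492.0 + 447.05*I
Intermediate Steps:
O = -96982567/81199 (O = (53603 + (38929 - 36311)*(-37203 + 138))/(115791 - 34592) = (53603 + 2618*(-37065))/81199 = (53603 - 97036170)*(1/81199) = -96982567*1/81199 = -96982567/81199 ≈ -1194.4)
√(O - 198658) + E(387, 211) = √(-96982567/81199 - 198658) - 492 = √(-16227813509/81199) - 492 = I*√1317682229117291/81199 - 492 = -492 + I*√1317682229117291/81199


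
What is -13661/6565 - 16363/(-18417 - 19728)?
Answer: -16547030/10016877 ≈ -1.6519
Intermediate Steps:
-13661/6565 - 16363/(-18417 - 19728) = -13661*1/6565 - 16363/(-38145) = -13661/6565 - 16363*(-1/38145) = -13661/6565 + 16363/38145 = -16547030/10016877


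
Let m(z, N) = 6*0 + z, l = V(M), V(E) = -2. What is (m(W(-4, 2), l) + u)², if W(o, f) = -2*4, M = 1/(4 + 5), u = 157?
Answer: 22201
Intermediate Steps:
M = ⅑ (M = 1/9 = ⅑ ≈ 0.11111)
W(o, f) = -8
l = -2
m(z, N) = z (m(z, N) = 0 + z = z)
(m(W(-4, 2), l) + u)² = (-8 + 157)² = 149² = 22201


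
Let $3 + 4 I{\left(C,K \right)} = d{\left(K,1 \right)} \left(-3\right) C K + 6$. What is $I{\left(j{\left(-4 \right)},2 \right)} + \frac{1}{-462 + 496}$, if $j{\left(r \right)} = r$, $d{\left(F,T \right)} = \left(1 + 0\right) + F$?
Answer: $\frac{1277}{68} \approx 18.779$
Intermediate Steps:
$d{\left(F,T \right)} = 1 + F$
$I{\left(C,K \right)} = \frac{3}{4} + \frac{C K \left(-3 - 3 K\right)}{4}$ ($I{\left(C,K \right)} = - \frac{3}{4} + \frac{\left(1 + K\right) \left(-3\right) C K + 6}{4} = - \frac{3}{4} + \frac{\left(-3 - 3 K\right) C K + 6}{4} = - \frac{3}{4} + \frac{C \left(-3 - 3 K\right) K + 6}{4} = - \frac{3}{4} + \frac{C K \left(-3 - 3 K\right) + 6}{4} = - \frac{3}{4} + \frac{6 + C K \left(-3 - 3 K\right)}{4} = - \frac{3}{4} + \left(\frac{3}{2} + \frac{C K \left(-3 - 3 K\right)}{4}\right) = \frac{3}{4} + \frac{C K \left(-3 - 3 K\right)}{4}$)
$I{\left(j{\left(-4 \right)},2 \right)} + \frac{1}{-462 + 496} = \left(\frac{3}{4} - \left(-3\right) 2 \left(1 + 2\right)\right) + \frac{1}{-462 + 496} = \left(\frac{3}{4} - \left(-3\right) 2 \cdot 3\right) + \frac{1}{34} = \left(\frac{3}{4} + 18\right) + \frac{1}{34} = \frac{75}{4} + \frac{1}{34} = \frac{1277}{68}$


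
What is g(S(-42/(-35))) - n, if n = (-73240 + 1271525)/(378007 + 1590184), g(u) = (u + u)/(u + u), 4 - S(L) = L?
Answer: 769906/1968191 ≈ 0.39117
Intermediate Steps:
S(L) = 4 - L
g(u) = 1 (g(u) = (2*u)/((2*u)) = (2*u)*(1/(2*u)) = 1)
n = 1198285/1968191 ≈ 0.60883
g(S(-42/(-35))) - n = 1 - 1*1198285/1968191 = 1 - 1198285/1968191 = 769906/1968191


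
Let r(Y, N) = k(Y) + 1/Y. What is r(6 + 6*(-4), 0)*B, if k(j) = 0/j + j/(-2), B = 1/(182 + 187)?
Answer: 161/6642 ≈ 0.024240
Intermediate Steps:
B = 1/369 ≈ 0.0027100
k(j) = -j/2 (k(j) = 0 + j*(-1/2) = 0 - j/2 = -j/2)
r(Y, N) = 1/Y - Y/2 (r(Y, N) = -Y/2 + 1/Y = 1/Y - Y/2)
r(6 + 6*(-4), 0)*B = (1/(6 + 6*(-4)) - (6 + 6*(-4))/2)*(1/369) = (1/(6 - 24) - (6 - 24)/2)*(1/369) = (1/(-18) - 1/2*(-18))*(1/369) = (-1/18 + 9)*(1/369) = (161/18)*(1/369) = 161/6642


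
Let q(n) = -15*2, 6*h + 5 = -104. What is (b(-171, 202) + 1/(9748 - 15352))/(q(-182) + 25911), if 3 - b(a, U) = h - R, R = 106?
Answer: 237547/48345708 ≈ 0.0049135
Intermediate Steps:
h = -109/6 (h = -5/6 + (1/6)*(-104) = -5/6 - 52/3 = -109/6 ≈ -18.167)
q(n) = -30
b(a, U) = 763/6 (b(a, U) = 3 - (-109/6 - 1*106) = 3 - (-109/6 - 106) = 3 - 1*(-745/6) = 3 + 745/6 = 763/6)
(b(-171, 202) + 1/(9748 - 15352))/(q(-182) + 25911) = (763/6 + 1/(9748 - 15352))/(-30 + 25911) = (763/6 + 1/(-5604))/25881 = (763/6 - 1/5604)*(1/25881) = (237547/1868)*(1/25881) = 237547/48345708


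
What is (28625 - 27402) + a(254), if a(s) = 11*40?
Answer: 1663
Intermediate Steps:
a(s) = 440
(28625 - 27402) + a(254) = (28625 - 27402) + 440 = 1223 + 440 = 1663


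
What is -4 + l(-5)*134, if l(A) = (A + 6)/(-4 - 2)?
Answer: -79/3 ≈ -26.333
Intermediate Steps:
l(A) = -1 - A/6 (l(A) = (6 + A)/(-6) = (6 + A)*(-⅙) = -1 - A/6)
-4 + l(-5)*134 = -4 + (-1 - ⅙*(-5))*134 = -4 + (-1 + ⅚)*134 = -4 - ⅙*134 = -4 - 67/3 = -79/3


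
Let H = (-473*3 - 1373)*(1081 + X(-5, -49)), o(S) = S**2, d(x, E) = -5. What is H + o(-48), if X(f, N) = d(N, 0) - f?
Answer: -3015848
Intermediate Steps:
X(f, N) = -5 - f
H = -3018152 (H = (-473*3 - 1373)*(1081 + (-5 - 1*(-5))) = (-1419 - 1373)*(1081 + (-5 + 5)) = -2792*(1081 + 0) = -2792*1081 = -3018152)
H + o(-48) = -3018152 + (-48)**2 = -3018152 + 2304 = -3015848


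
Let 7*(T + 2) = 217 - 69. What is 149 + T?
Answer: 1177/7 ≈ 168.14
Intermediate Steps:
T = 134/7 (T = -2 + (217 - 69)/7 = -2 + (⅐)*148 = -2 + 148/7 = 134/7 ≈ 19.143)
149 + T = 149 + 134/7 = 1177/7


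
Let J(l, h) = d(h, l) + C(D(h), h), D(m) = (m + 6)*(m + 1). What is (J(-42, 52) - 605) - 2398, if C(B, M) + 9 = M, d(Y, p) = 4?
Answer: -2956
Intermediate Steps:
D(m) = (1 + m)*(6 + m) (D(m) = (6 + m)*(1 + m) = (1 + m)*(6 + m))
C(B, M) = -9 + M
J(l, h) = -5 + h (J(l, h) = 4 + (-9 + h) = -5 + h)
(J(-42, 52) - 605) - 2398 = ((-5 + 52) - 605) - 2398 = (47 - 605) - 2398 = -558 - 2398 = -2956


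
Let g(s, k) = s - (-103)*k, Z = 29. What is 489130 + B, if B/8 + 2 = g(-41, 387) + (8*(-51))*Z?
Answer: 713018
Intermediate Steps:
g(s, k) = s + 103*k
B = 223888 (B = -16 + 8*((-41 + 103*387) + (8*(-51))*29) = -16 + 8*((-41 + 39861) - 408*29) = -16 + 8*(39820 - 11832) = -16 + 8*27988 = -16 + 223904 = 223888)
489130 + B = 489130 + 223888 = 713018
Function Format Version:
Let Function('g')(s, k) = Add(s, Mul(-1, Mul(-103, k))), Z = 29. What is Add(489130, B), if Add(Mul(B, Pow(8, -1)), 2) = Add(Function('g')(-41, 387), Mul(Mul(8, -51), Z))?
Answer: 713018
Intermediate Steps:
Function('g')(s, k) = Add(s, Mul(103, k))
B = 223888 (B = Add(-16, Mul(8, Add(Add(-41, Mul(103, 387)), Mul(Mul(8, -51), 29)))) = Add(-16, Mul(8, Add(Add(-41, 39861), Mul(-408, 29)))) = Add(-16, Mul(8, Add(39820, -11832))) = Add(-16, Mul(8, 27988)) = Add(-16, 223904) = 223888)
Add(489130, B) = Add(489130, 223888) = 713018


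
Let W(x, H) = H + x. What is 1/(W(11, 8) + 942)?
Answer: 1/961 ≈ 0.0010406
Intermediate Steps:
1/(W(11, 8) + 942) = 1/((8 + 11) + 942) = 1/(19 + 942) = 1/961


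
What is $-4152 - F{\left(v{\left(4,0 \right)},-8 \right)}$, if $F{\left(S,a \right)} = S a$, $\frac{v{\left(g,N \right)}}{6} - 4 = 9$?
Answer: $-3528$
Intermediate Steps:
$v{\left(g,N \right)} = 78$ ($v{\left(g,N \right)} = 24 + 6 \cdot 9 = 24 + 54 = 78$)
$-4152 - F{\left(v{\left(4,0 \right)},-8 \right)} = -4152 - 78 \left(-8\right) = -4152 - -624 = -4152 + 624 = -3528$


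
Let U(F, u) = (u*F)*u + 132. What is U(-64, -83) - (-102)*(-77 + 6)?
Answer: -448006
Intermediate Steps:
U(F, u) = 132 + F*u² (U(F, u) = (F*u)*u + 132 = F*u² + 132 = 132 + F*u²)
U(-64, -83) - (-102)*(-77 + 6) = (132 - 64*(-83)²) - (-102)*(-77 + 6) = (132 - 64*6889) - (-102)*(-71) = (132 - 440896) - 1*7242 = -440764 - 7242 = -448006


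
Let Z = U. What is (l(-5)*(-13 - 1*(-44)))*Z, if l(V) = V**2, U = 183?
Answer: 141825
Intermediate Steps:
Z = 183
(l(-5)*(-13 - 1*(-44)))*Z = ((-5)**2*(-13 - 1*(-44)))*183 = (25*(-13 + 44))*183 = (25*31)*183 = 775*183 = 141825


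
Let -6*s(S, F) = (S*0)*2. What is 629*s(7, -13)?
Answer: 0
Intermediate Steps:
s(S, F) = 0 (s(S, F) = -S*0*2/6 = -0*2 = -⅙*0 = 0)
629*s(7, -13) = 629*0 = 0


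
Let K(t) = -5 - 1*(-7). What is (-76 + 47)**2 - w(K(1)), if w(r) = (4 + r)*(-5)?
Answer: 871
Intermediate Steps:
K(t) = 2 (K(t) = -5 + 7 = 2)
w(r) = -20 - 5*r
(-76 + 47)**2 - w(K(1)) = (-76 + 47)**2 - (-20 - 5*2) = (-29)**2 - (-20 - 10) = 841 - 1*(-30) = 841 + 30 = 871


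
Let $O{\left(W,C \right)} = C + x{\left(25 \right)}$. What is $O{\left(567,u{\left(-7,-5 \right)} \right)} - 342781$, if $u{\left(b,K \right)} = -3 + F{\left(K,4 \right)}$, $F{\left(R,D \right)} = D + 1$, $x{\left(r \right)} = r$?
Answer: $-342754$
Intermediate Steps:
$F{\left(R,D \right)} = 1 + D$
$u{\left(b,K \right)} = 2$ ($u{\left(b,K \right)} = -3 + \left(1 + 4\right) = -3 + 5 = 2$)
$O{\left(W,C \right)} = 25 + C$ ($O{\left(W,C \right)} = C + 25 = 25 + C$)
$O{\left(567,u{\left(-7,-5 \right)} \right)} - 342781 = \left(25 + 2\right) - 342781 = 27 - 342781 = -342754$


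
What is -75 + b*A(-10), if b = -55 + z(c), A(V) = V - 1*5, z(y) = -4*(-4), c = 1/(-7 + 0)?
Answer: 510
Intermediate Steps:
c = -1/7 (c = 1/(-7) = -1/7 ≈ -0.14286)
z(y) = 16
A(V) = -5 + V (A(V) = V - 5 = -5 + V)
b = -39 (b = -55 + 16 = -39)
-75 + b*A(-10) = -75 - 39*(-5 - 10) = -75 - 39*(-15) = -75 + 585 = 510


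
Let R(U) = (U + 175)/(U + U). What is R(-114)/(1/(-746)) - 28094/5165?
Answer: 114316529/588810 ≈ 194.15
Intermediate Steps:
R(U) = (175 + U)/(2*U) (R(U) = (175 + U)/((2*U)) = (175 + U)*(1/(2*U)) = (175 + U)/(2*U))
R(-114)/(1/(-746)) - 28094/5165 = ((½)*(175 - 114)/(-114))/(1/(-746)) - 28094/5165 = ((½)*(-1/114)*61)/(-1/746) - 28094*1/5165 = -61/228*(-746) - 28094/5165 = 22753/114 - 28094/5165 = 114316529/588810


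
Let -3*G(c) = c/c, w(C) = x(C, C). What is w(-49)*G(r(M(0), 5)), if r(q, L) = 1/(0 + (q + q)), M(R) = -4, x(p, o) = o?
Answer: 49/3 ≈ 16.333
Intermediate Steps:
w(C) = C
r(q, L) = 1/(2*q) (r(q, L) = 1/(0 + 2*q) = 1/(2*q))
G(c) = -⅓ (G(c) = -c/(3*c) = -⅓*1 = -⅓)
w(-49)*G(r(M(0), 5)) = -49*(-⅓) = 49/3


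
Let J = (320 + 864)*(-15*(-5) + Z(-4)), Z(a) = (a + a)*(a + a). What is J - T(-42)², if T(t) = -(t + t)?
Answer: 157520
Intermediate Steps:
Z(a) = 4*a² (Z(a) = (2*a)*(2*a) = 4*a²)
T(t) = -2*t
J = 164576 (J = (320 + 864)*(-15*(-5) + 4*(-4)²) = 1184*(75 + 4*16) = 1184*(75 + 64) = 1184*139 = 164576)
J - T(-42)² = 164576 - (-2*(-42))² = 164576 - 1*84² = 164576 - 1*7056 = 164576 - 7056 = 157520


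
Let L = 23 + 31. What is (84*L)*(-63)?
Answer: -285768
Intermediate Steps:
L = 54
(84*L)*(-63) = (84*54)*(-63) = 4536*(-63) = -285768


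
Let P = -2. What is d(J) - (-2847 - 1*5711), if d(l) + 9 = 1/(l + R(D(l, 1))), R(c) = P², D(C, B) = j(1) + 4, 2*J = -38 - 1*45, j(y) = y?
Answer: 641173/75 ≈ 8549.0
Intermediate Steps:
J = -83/2 (J = (-38 - 1*45)/2 = (-38 - 45)/2 = (½)*(-83) = -83/2 ≈ -41.500)
D(C, B) = 5 (D(C, B) = 1 + 4 = 5)
R(c) = 4 (R(c) = (-2)² = 4)
d(l) = -9 + 1/(4 + l) (d(l) = -9 + 1/(l + 4) = -9 + 1/(4 + l))
d(J) - (-2847 - 1*5711) = (-35 - 9*(-83/2))/(4 - 83/2) - (-2847 - 1*5711) = (-35 + 747/2)/(-75/2) - (-2847 - 5711) = -2/75*677/2 - 1*(-8558) = -677/75 + 8558 = 641173/75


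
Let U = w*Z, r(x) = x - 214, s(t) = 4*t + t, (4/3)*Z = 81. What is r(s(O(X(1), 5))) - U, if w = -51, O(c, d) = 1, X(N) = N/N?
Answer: 11557/4 ≈ 2889.3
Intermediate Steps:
Z = 243/4 (Z = (3/4)*81 = 243/4 ≈ 60.750)
X(N) = 1
s(t) = 5*t
r(x) = -214 + x
U = -12393/4 (U = -51*243/4 = -12393/4 ≈ -3098.3)
r(s(O(X(1), 5))) - U = (-214 + 5*1) - 1*(-12393/4) = (-214 + 5) + 12393/4 = -209 + 12393/4 = 11557/4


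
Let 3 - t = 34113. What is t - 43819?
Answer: -77929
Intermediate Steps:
t = -34110 (t = 3 - 1*34113 = 3 - 34113 = -34110)
t - 43819 = -34110 - 43819 = -77929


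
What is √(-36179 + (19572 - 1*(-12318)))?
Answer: I*√4289 ≈ 65.49*I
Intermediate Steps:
√(-36179 + (19572 - 1*(-12318))) = √(-36179 + (19572 + 12318)) = √(-36179 + 31890) = √(-4289) = I*√4289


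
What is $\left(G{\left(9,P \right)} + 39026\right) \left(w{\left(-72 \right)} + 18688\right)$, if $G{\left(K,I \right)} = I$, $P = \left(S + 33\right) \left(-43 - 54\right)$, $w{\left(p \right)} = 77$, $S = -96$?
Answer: $846995805$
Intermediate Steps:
$P = 6111$ ($P = \left(-96 + 33\right) \left(-43 - 54\right) = \left(-63\right) \left(-97\right) = 6111$)
$\left(G{\left(9,P \right)} + 39026\right) \left(w{\left(-72 \right)} + 18688\right) = \left(6111 + 39026\right) \left(77 + 18688\right) = 45137 \cdot 18765 = 846995805$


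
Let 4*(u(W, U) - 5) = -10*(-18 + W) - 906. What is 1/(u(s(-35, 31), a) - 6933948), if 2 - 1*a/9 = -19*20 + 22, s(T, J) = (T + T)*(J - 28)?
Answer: -2/13867199 ≈ -1.4423e-7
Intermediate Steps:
s(T, J) = 2*T*(-28 + J) (s(T, J) = (2*T)*(-28 + J) = 2*T*(-28 + J))
a = 3240 (a = 18 - 9*(-19*20 + 22) = 18 - 9*(-380 + 22) = 18 - 9*(-358) = 18 + 3222 = 3240)
u(W, U) = -353/2 - 5*W/2 (u(W, U) = 5 + (-10*(-18 + W) - 906)/4 = 5 + ((180 - 10*W) - 906)/4 = 5 + (-726 - 10*W)/4 = 5 + (-363/2 - 5*W/2) = -353/2 - 5*W/2)
1/(u(s(-35, 31), a) - 6933948) = 1/((-353/2 - 5*(-35)*(-28 + 31)) - 6933948) = 1/((-353/2 - 5*(-35)*3) - 6933948) = 1/((-353/2 - 5/2*(-210)) - 6933948) = 1/((-353/2 + 525) - 6933948) = 1/(697/2 - 6933948) = 1/(-13867199/2) = -2/13867199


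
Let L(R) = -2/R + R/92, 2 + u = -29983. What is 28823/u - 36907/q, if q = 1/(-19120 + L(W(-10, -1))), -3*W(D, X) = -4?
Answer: 324467350908289/459770 ≈ 7.0572e+8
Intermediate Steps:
u = -29985 (u = -2 - 29983 = -29985)
W(D, X) = 4/3 (W(D, X) = -1/3*(-4) = 4/3)
L(R) = -2/R + R/92 (L(R) = -2/R + R*(1/92) = -2/R + R/92)
q = -138/2638765 (q = 1/(-19120 + (-2/4/3 + (1/92)*(4/3))) = 1/(-19120 + (-2*3/4 + 1/69)) = 1/(-19120 + (-3/2 + 1/69)) = 1/(-19120 - 205/138) = 1/(-2638765/138) = -138/2638765 ≈ -5.2297e-5)
28823/u - 36907/q = 28823/(-29985) - 36907/(-138/2638765) = 28823*(-1/29985) - 36907*(-2638765/138) = -28823/29985 + 97388899855/138 = 324467350908289/459770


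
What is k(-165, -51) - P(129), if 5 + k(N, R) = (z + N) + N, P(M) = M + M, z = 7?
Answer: -586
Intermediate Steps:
P(M) = 2*M
k(N, R) = 2 + 2*N (k(N, R) = -5 + ((7 + N) + N) = -5 + (7 + 2*N) = 2 + 2*N)
k(-165, -51) - P(129) = (2 + 2*(-165)) - 2*129 = (2 - 330) - 1*258 = -328 - 258 = -586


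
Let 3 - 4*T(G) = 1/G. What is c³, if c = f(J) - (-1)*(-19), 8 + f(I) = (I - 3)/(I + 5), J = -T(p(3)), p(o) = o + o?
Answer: -23639903000/1092727 ≈ -21634.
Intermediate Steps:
p(o) = 2*o
T(G) = ¾ - 1/(4*G)
J = -17/24 (J = -(-1 + 3*(2*3))/(4*(2*3)) = -(-1 + 3*6)/(4*6) = -(-1 + 18)/(4*6) = -17/(4*6) = -1*17/24 = -17/24 ≈ -0.70833)
f(I) = -8 + (-3 + I)/(5 + I) (f(I) = -8 + (I - 3)/(I + 5) = -8 + (-3 + I)/(5 + I))
c = -2870/103 (c = (-43 - 7*(-17/24))/(5 - 17/24) - (-1)*(-19) = (-43 + 119/24)/(103/24) - 1*19 = (24/103)*(-913/24) - 19 = -913/103 - 19 = -2870/103 ≈ -27.864)
c³ = (-2870/103)³ = -23639903000/1092727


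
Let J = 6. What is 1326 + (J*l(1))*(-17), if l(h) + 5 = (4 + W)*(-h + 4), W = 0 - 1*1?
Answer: 918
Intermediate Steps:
W = -1 (W = 0 - 1 = -1)
l(h) = 7 - 3*h (l(h) = -5 + (4 - 1)*(-h + 4) = -5 + 3*(4 - h) = -5 + (12 - 3*h) = 7 - 3*h)
1326 + (J*l(1))*(-17) = 1326 + (6*(7 - 3*1))*(-17) = 1326 + (6*(7 - 3))*(-17) = 1326 + (6*4)*(-17) = 1326 + 24*(-17) = 1326 - 408 = 918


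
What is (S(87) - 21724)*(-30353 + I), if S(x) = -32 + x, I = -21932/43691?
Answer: 28736882932995/43691 ≈ 6.5773e+8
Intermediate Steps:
I = -21932/43691 (I = -21932*1/43691 = -21932/43691 ≈ -0.50198)
(S(87) - 21724)*(-30353 + I) = ((-32 + 87) - 21724)*(-30353 - 21932/43691) = (55 - 21724)*(-1326174855/43691) = -21669*(-1326174855/43691) = 28736882932995/43691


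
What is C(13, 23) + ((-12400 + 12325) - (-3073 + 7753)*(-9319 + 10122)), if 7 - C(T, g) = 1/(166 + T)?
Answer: -672701333/179 ≈ -3.7581e+6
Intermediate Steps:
C(T, g) = 7 - 1/(166 + T)
C(13, 23) + ((-12400 + 12325) - (-3073 + 7753)*(-9319 + 10122)) = (1161 + 7*13)/(166 + 13) + ((-12400 + 12325) - (-3073 + 7753)*(-9319 + 10122)) = (1161 + 91)/179 + (-75 - 4680*803) = (1/179)*1252 + (-75 - 1*3758040) = 1252/179 + (-75 - 3758040) = 1252/179 - 3758115 = -672701333/179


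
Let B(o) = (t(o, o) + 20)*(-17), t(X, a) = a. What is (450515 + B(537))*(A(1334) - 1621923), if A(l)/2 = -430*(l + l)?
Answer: -1727313877538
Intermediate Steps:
A(l) = -1720*l (A(l) = 2*(-430*(l + l)) = 2*(-860*l) = -1720*l)
B(o) = -340 - 17*o (B(o) = (o + 20)*(-17) = (20 + o)*(-17) = -340 - 17*o)
(450515 + B(537))*(A(1334) - 1621923) = (450515 + (-340 - 17*537))*(-1720*1334 - 1621923) = (450515 + (-340 - 9129))*(-2294480 - 1621923) = (450515 - 9469)*(-3916403) = 441046*(-3916403) = -1727313877538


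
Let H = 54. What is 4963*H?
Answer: 268002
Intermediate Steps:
4963*H = 4963*54 = 268002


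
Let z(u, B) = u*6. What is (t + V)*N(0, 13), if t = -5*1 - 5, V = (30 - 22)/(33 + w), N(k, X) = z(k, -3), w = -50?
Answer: 0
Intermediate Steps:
z(u, B) = 6*u
N(k, X) = 6*k
V = -8/17 (V = (30 - 22)/(33 - 50) = 8/(-17) = 8*(-1/17) = -8/17 ≈ -0.47059)
t = -10 (t = -5 - 5 = -10)
(t + V)*N(0, 13) = (-10 - 8/17)*(6*0) = -178/17*0 = 0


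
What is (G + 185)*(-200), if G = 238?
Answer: -84600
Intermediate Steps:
(G + 185)*(-200) = (238 + 185)*(-200) = 423*(-200) = -84600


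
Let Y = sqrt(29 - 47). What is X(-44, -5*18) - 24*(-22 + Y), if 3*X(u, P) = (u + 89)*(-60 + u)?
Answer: -1032 - 72*I*sqrt(2) ≈ -1032.0 - 101.82*I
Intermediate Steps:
Y = 3*I*sqrt(2) (Y = sqrt(-18) = 3*I*sqrt(2) ≈ 4.2426*I)
X(u, P) = (-60 + u)*(89 + u)/3 (X(u, P) = ((u + 89)*(-60 + u))/3 = ((89 + u)*(-60 + u))/3 = ((-60 + u)*(89 + u))/3 = (-60 + u)*(89 + u)/3)
X(-44, -5*18) - 24*(-22 + Y) = (-1780 + (1/3)*(-44)**2 + (29/3)*(-44)) - 24*(-22 + 3*I*sqrt(2)) = (-1780 + (1/3)*1936 - 1276/3) - (-528 + 72*I*sqrt(2)) = (-1780 + 1936/3 - 1276/3) + (528 - 72*I*sqrt(2)) = -1560 + (528 - 72*I*sqrt(2)) = -1032 - 72*I*sqrt(2)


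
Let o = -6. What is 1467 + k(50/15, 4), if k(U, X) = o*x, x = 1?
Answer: 1461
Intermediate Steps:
k(U, X) = -6 (k(U, X) = -6*1 = -6)
1467 + k(50/15, 4) = 1467 - 6 = 1461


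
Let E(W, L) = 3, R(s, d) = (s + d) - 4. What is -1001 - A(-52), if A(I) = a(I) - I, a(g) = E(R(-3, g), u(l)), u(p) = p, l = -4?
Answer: -1056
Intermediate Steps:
R(s, d) = -4 + d + s (R(s, d) = (d + s) - 4 = -4 + d + s)
a(g) = 3
A(I) = 3 - I
-1001 - A(-52) = -1001 - (3 - 1*(-52)) = -1001 - (3 + 52) = -1001 - 1*55 = -1001 - 55 = -1056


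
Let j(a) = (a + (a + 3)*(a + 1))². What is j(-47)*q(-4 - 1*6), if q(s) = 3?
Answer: 11725587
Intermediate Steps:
j(a) = (a + (1 + a)*(3 + a))² (j(a) = (a + (3 + a)*(1 + a))² = (a + (1 + a)*(3 + a))²)
j(-47)*q(-4 - 1*6) = (3 + (-47)² + 5*(-47))²*3 = (3 + 2209 - 235)²*3 = 1977²*3 = 3908529*3 = 11725587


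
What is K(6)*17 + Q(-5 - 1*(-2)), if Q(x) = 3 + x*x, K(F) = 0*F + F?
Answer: 114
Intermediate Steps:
K(F) = F (K(F) = 0 + F = F)
Q(x) = 3 + x²
K(6)*17 + Q(-5 - 1*(-2)) = 6*17 + (3 + (-5 - 1*(-2))²) = 102 + (3 + (-5 + 2)²) = 102 + (3 + (-3)²) = 102 + (3 + 9) = 102 + 12 = 114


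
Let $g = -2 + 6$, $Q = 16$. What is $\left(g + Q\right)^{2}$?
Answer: $400$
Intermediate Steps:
$g = 4$
$\left(g + Q\right)^{2} = \left(4 + 16\right)^{2} = 20^{2} = 400$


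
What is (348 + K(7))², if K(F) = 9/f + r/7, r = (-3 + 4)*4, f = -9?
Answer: 5919489/49 ≈ 1.2081e+5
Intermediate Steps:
r = 4 (r = 1*4 = 4)
K(F) = -3/7 (K(F) = 9/(-9) + 4/7 = 9*(-⅑) + 4*(⅐) = -1 + 4/7 = -3/7)
(348 + K(7))² = (348 - 3/7)² = (2433/7)² = 5919489/49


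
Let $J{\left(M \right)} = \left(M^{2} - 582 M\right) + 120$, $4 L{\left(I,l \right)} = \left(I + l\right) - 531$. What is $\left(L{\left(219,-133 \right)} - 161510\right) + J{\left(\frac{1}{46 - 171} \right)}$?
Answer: $- \frac{10093537121}{62500} \approx -1.615 \cdot 10^{5}$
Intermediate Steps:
$L{\left(I,l \right)} = - \frac{531}{4} + \frac{I}{4} + \frac{l}{4}$ ($L{\left(I,l \right)} = \frac{\left(I + l\right) - 531}{4} = \frac{-531 + I + l}{4} = - \frac{531}{4} + \frac{I}{4} + \frac{l}{4}$)
$J{\left(M \right)} = 120 + M^{2} - 582 M$
$\left(L{\left(219,-133 \right)} - 161510\right) + J{\left(\frac{1}{46 - 171} \right)} = \left(\left(- \frac{531}{4} + \frac{1}{4} \cdot 219 + \frac{1}{4} \left(-133\right)\right) - 161510\right) + \left(120 + \left(\frac{1}{46 - 171}\right)^{2} - \frac{582}{46 - 171}\right) = \left(\left(- \frac{531}{4} + \frac{219}{4} - \frac{133}{4}\right) - 161510\right) + \left(120 + \left(\frac{1}{-125}\right)^{2} - \frac{582}{-125}\right) = \left(- \frac{445}{4} - 161510\right) + \left(120 + \left(- \frac{1}{125}\right)^{2} - - \frac{582}{125}\right) = - \frac{646485}{4} + \left(120 + \frac{1}{15625} + \frac{582}{125}\right) = - \frac{646485}{4} + \frac{1947751}{15625} = - \frac{10093537121}{62500}$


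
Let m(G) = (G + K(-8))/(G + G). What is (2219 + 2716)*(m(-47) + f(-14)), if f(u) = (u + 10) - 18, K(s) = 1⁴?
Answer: -106155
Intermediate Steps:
K(s) = 1
f(u) = -8 + u (f(u) = (10 + u) - 18 = -8 + u)
m(G) = (1 + G)/(2*G) (m(G) = (G + 1)/(G + G) = (1 + G)/((2*G)) = (1 + G)*(1/(2*G)) = (1 + G)/(2*G))
(2219 + 2716)*(m(-47) + f(-14)) = (2219 + 2716)*((½)*(1 - 47)/(-47) + (-8 - 14)) = 4935*((½)*(-1/47)*(-46) - 22) = 4935*(23/47 - 22) = 4935*(-1011/47) = -106155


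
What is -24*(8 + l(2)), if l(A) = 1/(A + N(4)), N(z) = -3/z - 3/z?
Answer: -240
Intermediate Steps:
N(z) = -6/z
l(A) = 1/(-3/2 + A) (l(A) = 1/(A - 6/4) = 1/(A - 6*1/4) = 1/(A - 3/2) = 1/(-3/2 + A))
-24*(8 + l(2)) = -24*(8 + 2/(-3 + 2*2)) = -24*(8 + 2/(-3 + 4)) = -24*(8 + 2/1) = -24*(8 + 2*1) = -24*(8 + 2) = -24*10 = -240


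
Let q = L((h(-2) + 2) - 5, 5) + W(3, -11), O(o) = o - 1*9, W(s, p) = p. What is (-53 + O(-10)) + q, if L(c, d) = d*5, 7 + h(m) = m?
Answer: -58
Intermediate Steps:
h(m) = -7 + m
L(c, d) = 5*d
O(o) = -9 + o (O(o) = o - 9 = -9 + o)
q = 14 (q = 5*5 - 11 = 25 - 11 = 14)
(-53 + O(-10)) + q = (-53 + (-9 - 10)) + 14 = (-53 - 19) + 14 = -72 + 14 = -58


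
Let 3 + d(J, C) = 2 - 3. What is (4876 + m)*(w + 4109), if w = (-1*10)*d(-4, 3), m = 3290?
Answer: 33880734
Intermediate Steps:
d(J, C) = -4 (d(J, C) = -3 + (2 - 3) = -3 - 1 = -4)
w = 40 (w = -1*10*(-4) = -10*(-4) = 40)
(4876 + m)*(w + 4109) = (4876 + 3290)*(40 + 4109) = 8166*4149 = 33880734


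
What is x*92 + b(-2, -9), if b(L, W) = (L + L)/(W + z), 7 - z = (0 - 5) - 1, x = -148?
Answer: -13617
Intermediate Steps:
z = 13 (z = 7 - ((0 - 5) - 1) = 7 - (-5 - 1) = 7 - 1*(-6) = 7 + 6 = 13)
b(L, W) = 2*L/(13 + W) (b(L, W) = (L + L)/(W + 13) = (2*L)/(13 + W) = 2*L/(13 + W))
x*92 + b(-2, -9) = -148*92 + 2*(-2)/(13 - 9) = -13616 + 2*(-2)/4 = -13616 + 2*(-2)*(1/4) = -13616 - 1 = -13617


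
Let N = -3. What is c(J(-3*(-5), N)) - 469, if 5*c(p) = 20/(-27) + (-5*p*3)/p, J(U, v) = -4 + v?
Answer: -12748/27 ≈ -472.15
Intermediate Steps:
c(p) = -85/27 (c(p) = (20/(-27) + (-5*p*3)/p)/5 = (20*(-1/27) + (-15*p)/p)/5 = (-20/27 - 15)/5 = (1/5)*(-425/27) = -85/27)
c(J(-3*(-5), N)) - 469 = -85/27 - 469 = -12748/27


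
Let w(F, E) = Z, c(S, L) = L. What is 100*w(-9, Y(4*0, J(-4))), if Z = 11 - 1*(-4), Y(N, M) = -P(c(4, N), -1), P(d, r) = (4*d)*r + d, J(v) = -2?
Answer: 1500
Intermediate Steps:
P(d, r) = d + 4*d*r (P(d, r) = 4*d*r + d = d + 4*d*r)
Y(N, M) = 3*N (Y(N, M) = -N*(1 + 4*(-1)) = -N*(1 - 4) = -N*(-3) = -(-3)*N = 3*N)
Z = 15 (Z = 11 + 4 = 15)
w(F, E) = 15
100*w(-9, Y(4*0, J(-4))) = 100*15 = 1500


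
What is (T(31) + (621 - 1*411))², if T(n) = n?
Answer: 58081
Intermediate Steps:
(T(31) + (621 - 1*411))² = (31 + (621 - 1*411))² = (31 + (621 - 411))² = (31 + 210)² = 241² = 58081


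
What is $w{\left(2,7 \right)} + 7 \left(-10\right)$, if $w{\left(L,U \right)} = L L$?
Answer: $-66$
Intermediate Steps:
$w{\left(L,U \right)} = L^{2}$
$w{\left(2,7 \right)} + 7 \left(-10\right) = 2^{2} + 7 \left(-10\right) = 4 - 70 = -66$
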